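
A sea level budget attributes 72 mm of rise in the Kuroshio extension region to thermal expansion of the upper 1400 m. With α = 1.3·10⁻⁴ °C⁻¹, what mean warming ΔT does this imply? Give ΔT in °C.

ΔT = Δh/(αH) = 0.072 / (1.3×10⁻⁴ × 1400) ≈ 0.3956 °C

0.40 °C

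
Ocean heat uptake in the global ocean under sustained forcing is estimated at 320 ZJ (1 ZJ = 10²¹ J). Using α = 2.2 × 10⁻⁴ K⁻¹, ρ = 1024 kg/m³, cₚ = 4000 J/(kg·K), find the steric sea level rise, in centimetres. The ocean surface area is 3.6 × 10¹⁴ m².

Per unit area: Q = 320×10²¹ / (3.6×10¹⁴) ≈ 8.889×10⁸ J/m²
Δh = αQ/(ρcₚ) = 2.2×10⁻⁴ × 8.889×10⁸ / (1024 × 4000) ≈ 0.047744 m

about 4.77 cm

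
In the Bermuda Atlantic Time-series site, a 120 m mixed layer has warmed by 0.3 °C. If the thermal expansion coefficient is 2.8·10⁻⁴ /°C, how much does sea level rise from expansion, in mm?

Δh ≈ 10.1 mm

Δh = αΔT·H = 2.8×10⁻⁴ × 0.3 × 120 = 0.01008 m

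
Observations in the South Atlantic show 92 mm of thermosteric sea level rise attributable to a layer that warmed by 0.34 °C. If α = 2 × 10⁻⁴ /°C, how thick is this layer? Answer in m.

H = Δh/(αΔT) = 0.092 / (2×10⁻⁴ × 0.34) ≈ 1353 m

1350 m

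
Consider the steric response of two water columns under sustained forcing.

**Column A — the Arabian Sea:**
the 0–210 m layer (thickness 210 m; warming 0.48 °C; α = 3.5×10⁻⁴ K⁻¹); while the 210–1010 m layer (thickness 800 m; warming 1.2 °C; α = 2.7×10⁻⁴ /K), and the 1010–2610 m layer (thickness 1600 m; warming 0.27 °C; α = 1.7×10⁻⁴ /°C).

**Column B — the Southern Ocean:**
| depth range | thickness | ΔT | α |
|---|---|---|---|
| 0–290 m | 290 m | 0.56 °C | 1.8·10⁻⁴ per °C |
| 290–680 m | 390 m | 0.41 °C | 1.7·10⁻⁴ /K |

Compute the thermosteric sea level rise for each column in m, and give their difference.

A 0–210 m: 0.48 × 210 × 3.5×10⁻⁴ = 0.03528 m
A 210–1010 m: 800 × 1.2 × 2.7×10⁻⁴ = 0.25920 m
A Layer 3: 1600 × 0.27 × 1.7×10⁻⁴ = 0.07344 m
A total: 0.36792 m
B 290 × 0.56 × 1.8×10⁻⁴ = 0.029232 m
B 0.41 × 390 × 1.7×10⁻⁴ = 0.027183 m
B total: 0.056415 m
Difference: 0.36792 − 0.056415 = 0.311505 m

Δh_A ≈ 0.368 m, Δh_B ≈ 0.0564 m; difference ≈ 0.312 m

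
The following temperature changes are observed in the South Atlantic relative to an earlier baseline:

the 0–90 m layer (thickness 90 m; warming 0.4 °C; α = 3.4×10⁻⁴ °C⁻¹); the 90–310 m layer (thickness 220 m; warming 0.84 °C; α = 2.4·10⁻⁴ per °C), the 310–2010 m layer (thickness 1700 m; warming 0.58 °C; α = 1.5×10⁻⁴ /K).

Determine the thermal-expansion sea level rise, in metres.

about 0.204 m

0–90 m: 90 × 3.4×10⁻⁴ × 0.4 = 0.01224 m
Layer 2: 2.4×10⁻⁴ × 0.84 × 220 = 0.044352 m
1.5×10⁻⁴ × 0.58 × 1700 = 0.14790 m
Δh = 0.01224 + 0.044352 + 0.14790 = 0.204492 m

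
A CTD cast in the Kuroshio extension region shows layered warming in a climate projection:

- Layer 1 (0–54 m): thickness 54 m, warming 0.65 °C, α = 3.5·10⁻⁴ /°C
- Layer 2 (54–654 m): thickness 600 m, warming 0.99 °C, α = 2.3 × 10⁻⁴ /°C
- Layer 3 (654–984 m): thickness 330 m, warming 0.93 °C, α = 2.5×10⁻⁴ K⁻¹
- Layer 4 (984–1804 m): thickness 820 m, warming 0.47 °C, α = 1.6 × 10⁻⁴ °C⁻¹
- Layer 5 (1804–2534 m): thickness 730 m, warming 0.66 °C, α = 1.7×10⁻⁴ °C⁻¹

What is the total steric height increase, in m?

Δh = 0.369 m

Layer 1: 0.65 × 54 × 3.5×10⁻⁴ = 0.012285 m
0.99 × 600 × 2.3×10⁻⁴ = 0.13662 m
0.93 × 2.5×10⁻⁴ × 330 = 0.076725 m
Layer 4: 820 × 1.6×10⁻⁴ × 0.47 = 0.061664 m
Layer 5: 730 × 0.66 × 1.7×10⁻⁴ = 0.081906 m
Δh = 0.012285 + 0.13662 + 0.076725 + 0.061664 + 0.081906 = 0.36920 m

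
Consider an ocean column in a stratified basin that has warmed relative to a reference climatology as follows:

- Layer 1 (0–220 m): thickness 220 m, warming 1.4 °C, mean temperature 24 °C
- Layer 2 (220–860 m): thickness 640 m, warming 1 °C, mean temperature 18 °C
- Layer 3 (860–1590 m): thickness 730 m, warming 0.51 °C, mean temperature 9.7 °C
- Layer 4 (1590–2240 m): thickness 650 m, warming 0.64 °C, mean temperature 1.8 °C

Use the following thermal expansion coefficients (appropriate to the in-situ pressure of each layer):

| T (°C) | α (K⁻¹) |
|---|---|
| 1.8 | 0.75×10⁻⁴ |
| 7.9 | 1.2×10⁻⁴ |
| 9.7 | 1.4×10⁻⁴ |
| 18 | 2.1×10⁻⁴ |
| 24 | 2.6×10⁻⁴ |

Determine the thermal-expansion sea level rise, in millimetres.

Layer 1 at 24 °C → α = 2.6×10⁻⁴ K⁻¹
Layer 2 at 18 °C → α = 2.1×10⁻⁴ K⁻¹
Layer 3 at 9.7 °C → α = 1.4×10⁻⁴ K⁻¹
Layer 4 at 1.8 °C → α = 0.75×10⁻⁴ K⁻¹
2.6×10⁻⁴ × 220 × 1.4 = 0.08008 m
Layer 2: 1 × 640 × 2.1×10⁻⁴ = 0.13440 m
860–1590 m: 0.51 × 730 × 1.4×10⁻⁴ = 0.052122 m
Layer 4: 0.64 × 0.75×10⁻⁴ × 650 = 0.03120 m
Δh = 0.08008 + 0.13440 + 0.052122 + 0.03120 = 0.297802 m ≈ 300 mm

Δh ≈ 300 mm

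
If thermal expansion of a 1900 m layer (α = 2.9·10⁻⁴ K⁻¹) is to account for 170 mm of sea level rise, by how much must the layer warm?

ΔT = Δh/(αH) = 0.17 / (2.9×10⁻⁴ × 1900) ≈ 0.3085 °C

about 0.31 °C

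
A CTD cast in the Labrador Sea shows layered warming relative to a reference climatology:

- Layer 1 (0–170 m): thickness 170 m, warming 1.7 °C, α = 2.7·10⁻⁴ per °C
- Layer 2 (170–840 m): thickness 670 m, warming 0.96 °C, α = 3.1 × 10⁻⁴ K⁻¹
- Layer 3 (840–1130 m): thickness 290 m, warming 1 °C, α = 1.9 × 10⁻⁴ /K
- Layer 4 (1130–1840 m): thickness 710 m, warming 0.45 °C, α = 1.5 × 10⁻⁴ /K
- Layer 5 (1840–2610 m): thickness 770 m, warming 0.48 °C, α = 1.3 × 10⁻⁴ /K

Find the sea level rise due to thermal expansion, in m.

Δh ≈ 0.43 m

Layer 1: 1.7 × 170 × 2.7×10⁻⁴ = 0.07803 m
170–840 m: 3.1×10⁻⁴ × 0.96 × 670 = 0.199392 m
840–1130 m: 1 × 290 × 1.9×10⁻⁴ = 0.05510 m
1130–1840 m: 710 × 1.5×10⁻⁴ × 0.45 = 0.047925 m
Layer 5: 770 × 0.48 × 1.3×10⁻⁴ = 0.048048 m
Δh = 0.07803 + 0.199392 + 0.05510 + 0.047925 + 0.048048 = 0.428495 m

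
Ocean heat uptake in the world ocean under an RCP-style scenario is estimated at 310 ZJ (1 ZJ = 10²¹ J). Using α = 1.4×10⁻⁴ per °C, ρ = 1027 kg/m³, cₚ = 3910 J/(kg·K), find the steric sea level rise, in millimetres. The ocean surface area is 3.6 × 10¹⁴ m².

Δh ≈ 30.0 mm

Per unit area: Q = 310×10²¹ / (3.6×10¹⁴) ≈ 8.611×10⁸ J/m²
Δh = αQ/(ρcₚ) = 1.4×10⁻⁴ × 8.611×10⁸ / (1027 × 3910) ≈ 0.030022 m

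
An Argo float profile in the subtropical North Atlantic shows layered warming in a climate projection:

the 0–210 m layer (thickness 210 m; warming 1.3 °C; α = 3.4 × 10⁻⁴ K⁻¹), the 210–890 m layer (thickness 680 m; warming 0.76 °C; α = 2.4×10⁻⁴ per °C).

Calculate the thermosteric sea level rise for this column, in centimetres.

Layer 1: 210 × 1.3 × 3.4×10⁻⁴ = 0.09282 m
210–890 m: 2.4×10⁻⁴ × 680 × 0.76 = 0.124032 m
Δh = 0.09282 + 0.124032 = 0.216852 m

about 22 cm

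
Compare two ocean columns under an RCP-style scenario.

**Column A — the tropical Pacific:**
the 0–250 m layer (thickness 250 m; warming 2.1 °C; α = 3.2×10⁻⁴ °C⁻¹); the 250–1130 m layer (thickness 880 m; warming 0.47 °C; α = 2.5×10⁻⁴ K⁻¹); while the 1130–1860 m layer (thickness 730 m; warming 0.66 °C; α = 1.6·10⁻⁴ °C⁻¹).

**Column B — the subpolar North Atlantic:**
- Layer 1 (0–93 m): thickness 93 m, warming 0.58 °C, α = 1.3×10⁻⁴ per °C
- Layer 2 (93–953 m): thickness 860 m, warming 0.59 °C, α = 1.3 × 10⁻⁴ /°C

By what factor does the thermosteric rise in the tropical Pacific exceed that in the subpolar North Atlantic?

4.8

A Layer 1: 250 × 2.1 × 3.2×10⁻⁴ = 0.16800 m
A Layer 2: 2.5×10⁻⁴ × 880 × 0.47 = 0.10340 m
A 0.66 × 730 × 1.6×10⁻⁴ = 0.077088 m
A total: 0.348488 m
B Layer 1: 93 × 0.58 × 1.3×10⁻⁴ = 0.0070122 m
B Layer 2: 0.59 × 860 × 1.3×10⁻⁴ = 0.065962 m
B total: 0.0729742 m
Ratio: 0.348488 / 0.0729742 ≈ 4.775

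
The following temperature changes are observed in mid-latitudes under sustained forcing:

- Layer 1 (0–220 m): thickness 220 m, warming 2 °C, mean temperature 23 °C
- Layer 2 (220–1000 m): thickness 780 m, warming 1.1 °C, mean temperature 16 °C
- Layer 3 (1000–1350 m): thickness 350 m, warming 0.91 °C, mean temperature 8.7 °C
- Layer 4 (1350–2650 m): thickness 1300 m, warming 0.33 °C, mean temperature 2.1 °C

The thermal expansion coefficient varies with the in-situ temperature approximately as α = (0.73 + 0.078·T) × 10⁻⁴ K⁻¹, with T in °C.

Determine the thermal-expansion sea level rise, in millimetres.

about 364 mm

Layer 1: α = (0.73 + 0.078×23)×10⁻⁴ = 2.524×10⁻⁴ K⁻¹
Layer 2: α = (0.73 + 0.078×16)×10⁻⁴ = 1.978×10⁻⁴ K⁻¹
Layer 3: α = (0.73 + 0.078×8.7)×10⁻⁴ = 1.4086×10⁻⁴ K⁻¹
Layer 4: α = (0.73 + 0.078×2.1)×10⁻⁴ = 0.8938×10⁻⁴ K⁻¹
0–220 m: 2 × 2.524×10⁻⁴ × 220 = 0.111056 m
Layer 2: 1.1 × 780 × 1.978×10⁻⁴ = 0.1697124 m
0.91 × 1.4086×10⁻⁴ × 350 = 0.04486391 m
Layer 4: 1300 × 0.8938×10⁻⁴ × 0.33 = 0.03834402 m
Δh = 0.111056 + 0.1697124 + 0.04486391 + 0.03834402 = 0.36397633 m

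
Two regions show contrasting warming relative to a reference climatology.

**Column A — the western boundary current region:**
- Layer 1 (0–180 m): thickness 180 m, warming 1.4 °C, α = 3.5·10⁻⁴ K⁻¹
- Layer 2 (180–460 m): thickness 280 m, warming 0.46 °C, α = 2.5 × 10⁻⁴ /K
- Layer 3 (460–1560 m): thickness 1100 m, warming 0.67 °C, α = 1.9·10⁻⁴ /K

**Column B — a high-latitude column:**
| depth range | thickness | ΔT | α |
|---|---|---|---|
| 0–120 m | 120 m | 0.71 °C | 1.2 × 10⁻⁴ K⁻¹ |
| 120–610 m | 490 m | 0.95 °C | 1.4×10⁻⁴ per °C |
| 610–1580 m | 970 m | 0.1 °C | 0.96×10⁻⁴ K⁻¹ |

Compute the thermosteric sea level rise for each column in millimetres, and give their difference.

Δh_A ≈ 260 mm, Δh_B ≈ 85 mm; difference ≈ 180 mm

A 3.5×10⁻⁴ × 180 × 1.4 = 0.08820 m
A Layer 2: 280 × 0.46 × 2.5×10⁻⁴ = 0.03220 m
A Layer 3: 1.9×10⁻⁴ × 1100 × 0.67 = 0.14003 m
A total: 0.26043 m
B 1.2×10⁻⁴ × 0.71 × 120 = 0.010224 m
B Layer 2: 1.4×10⁻⁴ × 0.95 × 490 = 0.06517 m
B 610–1580 m: 970 × 0.1 × 0.96×10⁻⁴ = 0.009312 m
B total: 0.084706 m
Difference: 0.26043 − 0.084706 = 0.175724 m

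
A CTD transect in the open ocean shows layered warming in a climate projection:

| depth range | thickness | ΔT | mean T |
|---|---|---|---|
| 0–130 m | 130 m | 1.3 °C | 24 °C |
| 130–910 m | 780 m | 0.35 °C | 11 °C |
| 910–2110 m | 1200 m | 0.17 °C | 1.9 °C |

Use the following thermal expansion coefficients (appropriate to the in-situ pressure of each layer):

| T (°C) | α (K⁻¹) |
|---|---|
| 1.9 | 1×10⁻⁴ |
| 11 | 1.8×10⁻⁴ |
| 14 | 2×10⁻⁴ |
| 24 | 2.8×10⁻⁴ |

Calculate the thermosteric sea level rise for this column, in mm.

117 mm

Layer 1 at 24 °C → α = 2.8×10⁻⁴ K⁻¹
Layer 2 at 11 °C → α = 1.8×10⁻⁴ K⁻¹
Layer 3 at 1.9 °C → α = 1×10⁻⁴ K⁻¹
0–130 m: 2.8×10⁻⁴ × 130 × 1.3 = 0.04732 m
130–910 m: 0.35 × 780 × 1.8×10⁻⁴ = 0.04914 m
Layer 3: 1200 × 1×10⁻⁴ × 0.17 = 0.02040 m
Δh = 0.04732 + 0.04914 + 0.02040 = 0.11686 m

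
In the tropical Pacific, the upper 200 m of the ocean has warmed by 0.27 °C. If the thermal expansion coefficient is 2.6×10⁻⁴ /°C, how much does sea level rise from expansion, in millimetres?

Δh = αΔT·H = 2.6×10⁻⁴ × 0.27 × 200 = 0.01404 m

14.0 mm of thermosteric rise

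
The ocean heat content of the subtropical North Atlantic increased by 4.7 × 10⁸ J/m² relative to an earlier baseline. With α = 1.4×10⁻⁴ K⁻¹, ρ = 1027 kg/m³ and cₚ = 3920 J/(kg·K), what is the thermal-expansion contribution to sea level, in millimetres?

about 16.3 mm

Δh = αQ/(ρcₚ) = 1.4×10⁻⁴ × 4.7×10⁸ / (1027 × 3920) ≈ 0.016344 m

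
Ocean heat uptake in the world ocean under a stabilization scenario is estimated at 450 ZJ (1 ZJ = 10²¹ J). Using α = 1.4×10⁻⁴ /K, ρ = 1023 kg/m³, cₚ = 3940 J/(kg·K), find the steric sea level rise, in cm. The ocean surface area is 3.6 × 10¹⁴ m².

Per unit area: Q = 450×10²¹ / (3.6×10¹⁴) = 1.25×10⁹ J/m²
Δh = αQ/(ρcₚ) = 1.4×10⁻⁴ × 1.25×10⁹ / (1023 × 3940) ≈ 0.043418 m

4.34 cm of thermosteric rise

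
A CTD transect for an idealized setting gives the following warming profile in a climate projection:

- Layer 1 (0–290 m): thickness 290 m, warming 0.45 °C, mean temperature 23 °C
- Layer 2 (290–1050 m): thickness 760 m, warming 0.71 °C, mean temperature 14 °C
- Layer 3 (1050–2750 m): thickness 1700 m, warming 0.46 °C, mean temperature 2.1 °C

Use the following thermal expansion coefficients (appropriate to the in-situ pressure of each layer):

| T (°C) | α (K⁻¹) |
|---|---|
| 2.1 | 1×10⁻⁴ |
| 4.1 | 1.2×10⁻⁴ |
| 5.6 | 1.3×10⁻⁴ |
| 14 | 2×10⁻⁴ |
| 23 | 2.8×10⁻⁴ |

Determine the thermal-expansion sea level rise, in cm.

22.3 cm of thermosteric rise

Layer 1 at 23 °C → α = 2.8×10⁻⁴ K⁻¹
Layer 2 at 14 °C → α = 2×10⁻⁴ K⁻¹
Layer 3 at 2.1 °C → α = 1×10⁻⁴ K⁻¹
0–290 m: 0.45 × 2.8×10⁻⁴ × 290 = 0.03654 m
760 × 2×10⁻⁴ × 0.71 = 0.10792 m
1050–2750 m: 0.46 × 1×10⁻⁴ × 1700 = 0.07820 m
Δh = 0.03654 + 0.10792 + 0.07820 = 0.22266 m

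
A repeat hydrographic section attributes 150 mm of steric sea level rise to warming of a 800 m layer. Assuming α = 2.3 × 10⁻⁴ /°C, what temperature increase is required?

about 0.82 K

ΔT = Δh/(αH) = 0.15 / (2.3×10⁻⁴ × 800) ≈ 0.8152 K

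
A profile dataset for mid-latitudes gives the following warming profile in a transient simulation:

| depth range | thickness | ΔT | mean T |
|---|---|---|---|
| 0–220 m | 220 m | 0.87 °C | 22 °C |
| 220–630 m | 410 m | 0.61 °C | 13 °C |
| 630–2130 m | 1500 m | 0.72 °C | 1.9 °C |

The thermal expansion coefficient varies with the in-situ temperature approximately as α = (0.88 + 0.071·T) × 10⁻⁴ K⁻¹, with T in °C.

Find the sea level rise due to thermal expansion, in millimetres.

200 mm of thermosteric rise

Layer 1: α = (0.88 + 0.071×22)×10⁻⁴ = 2.442×10⁻⁴ K⁻¹
Layer 2: α = (0.88 + 0.071×13)×10⁻⁴ = 1.803×10⁻⁴ K⁻¹
Layer 3: α = (0.88 + 0.071×1.9)×10⁻⁴ = 1.0149×10⁻⁴ K⁻¹
Layer 1: 220 × 0.87 × 2.442×10⁻⁴ = 0.04673988 m
1.803×10⁻⁴ × 0.61 × 410 = 0.04509303 m
630–2130 m: 0.72 × 1.0149×10⁻⁴ × 1500 = 0.1096092 m
Δh = 0.04673988 + 0.04509303 + 0.1096092 = 0.20144211 m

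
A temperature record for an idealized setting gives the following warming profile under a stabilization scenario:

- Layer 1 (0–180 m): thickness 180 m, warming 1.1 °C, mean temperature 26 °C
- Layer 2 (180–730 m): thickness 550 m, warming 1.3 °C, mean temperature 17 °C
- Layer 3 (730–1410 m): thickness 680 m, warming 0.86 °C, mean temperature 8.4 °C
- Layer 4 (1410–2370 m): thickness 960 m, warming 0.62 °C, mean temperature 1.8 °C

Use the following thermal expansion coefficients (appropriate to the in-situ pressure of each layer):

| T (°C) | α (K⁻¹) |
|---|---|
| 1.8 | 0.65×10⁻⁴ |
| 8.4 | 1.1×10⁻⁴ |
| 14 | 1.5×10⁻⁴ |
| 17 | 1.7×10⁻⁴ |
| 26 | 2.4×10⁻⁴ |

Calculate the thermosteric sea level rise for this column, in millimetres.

Δh = 272 mm

Layer 1 at 26 °C → α = 2.4×10⁻⁴ K⁻¹
Layer 2 at 17 °C → α = 1.7×10⁻⁴ K⁻¹
Layer 3 at 8.4 °C → α = 1.1×10⁻⁴ K⁻¹
Layer 4 at 1.8 °C → α = 0.65×10⁻⁴ K⁻¹
Layer 1: 180 × 1.1 × 2.4×10⁻⁴ = 0.04752 m
180–730 m: 1.7×10⁻⁴ × 1.3 × 550 = 0.12155 m
0.86 × 1.1×10⁻⁴ × 680 = 0.064328 m
Layer 4: 960 × 0.65×10⁻⁴ × 0.62 = 0.038688 m
Δh = 0.04752 + 0.12155 + 0.064328 + 0.038688 = 0.272086 m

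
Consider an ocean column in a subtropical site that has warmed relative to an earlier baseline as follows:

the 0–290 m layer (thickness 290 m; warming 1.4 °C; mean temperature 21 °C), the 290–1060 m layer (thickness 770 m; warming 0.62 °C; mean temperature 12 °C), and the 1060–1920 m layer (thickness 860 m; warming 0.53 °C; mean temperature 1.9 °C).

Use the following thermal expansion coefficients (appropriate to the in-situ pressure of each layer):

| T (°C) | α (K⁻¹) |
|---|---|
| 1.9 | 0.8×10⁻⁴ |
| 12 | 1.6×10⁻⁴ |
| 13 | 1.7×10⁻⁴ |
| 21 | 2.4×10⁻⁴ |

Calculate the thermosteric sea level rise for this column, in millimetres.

210 mm of thermosteric rise

Layer 1 at 21 °C → α = 2.4×10⁻⁴ K⁻¹
Layer 2 at 12 °C → α = 1.6×10⁻⁴ K⁻¹
Layer 3 at 1.9 °C → α = 0.8×10⁻⁴ K⁻¹
0–290 m: 2.4×10⁻⁴ × 1.4 × 290 = 0.09744 m
290–1060 m: 1.6×10⁻⁴ × 0.62 × 770 = 0.076384 m
860 × 0.8×10⁻⁴ × 0.53 = 0.036464 m
Δh = 0.09744 + 0.076384 + 0.036464 = 0.210288 m ≈ 210 mm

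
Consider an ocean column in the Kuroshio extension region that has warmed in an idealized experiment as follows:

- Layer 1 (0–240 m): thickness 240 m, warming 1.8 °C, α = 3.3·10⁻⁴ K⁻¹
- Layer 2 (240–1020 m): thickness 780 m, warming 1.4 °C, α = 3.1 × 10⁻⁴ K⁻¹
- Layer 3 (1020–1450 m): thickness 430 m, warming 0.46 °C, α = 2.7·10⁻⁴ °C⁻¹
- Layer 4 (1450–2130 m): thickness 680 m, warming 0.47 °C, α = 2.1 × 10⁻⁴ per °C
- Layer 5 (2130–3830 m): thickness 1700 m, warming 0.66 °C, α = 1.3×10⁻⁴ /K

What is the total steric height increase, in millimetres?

747 mm of thermosteric rise

0–240 m: 1.8 × 240 × 3.3×10⁻⁴ = 0.14256 m
Layer 2: 3.1×10⁻⁴ × 1.4 × 780 = 0.33852 m
0.46 × 2.7×10⁻⁴ × 430 = 0.053406 m
0.47 × 680 × 2.1×10⁻⁴ = 0.067116 m
2130–3830 m: 1700 × 0.66 × 1.3×10⁻⁴ = 0.14586 m
Δh = 0.14256 + 0.33852 + 0.053406 + 0.067116 + 0.14586 = 0.747462 m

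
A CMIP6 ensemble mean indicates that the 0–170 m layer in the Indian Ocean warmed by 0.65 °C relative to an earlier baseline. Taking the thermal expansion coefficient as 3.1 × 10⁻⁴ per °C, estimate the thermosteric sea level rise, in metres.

0.034 m

Δh = αΔT·H = 3.1×10⁻⁴ × 0.65 × 170 = 0.034255 m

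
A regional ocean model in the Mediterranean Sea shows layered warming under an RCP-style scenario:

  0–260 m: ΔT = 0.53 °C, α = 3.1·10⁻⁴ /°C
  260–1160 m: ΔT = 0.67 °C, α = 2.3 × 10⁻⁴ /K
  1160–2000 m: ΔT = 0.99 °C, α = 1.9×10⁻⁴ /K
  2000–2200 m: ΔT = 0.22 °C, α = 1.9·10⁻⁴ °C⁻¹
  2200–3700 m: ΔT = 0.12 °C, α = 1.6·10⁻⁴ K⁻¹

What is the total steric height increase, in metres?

0.38 m

Layer 1: 3.1×10⁻⁴ × 0.53 × 260 = 0.042718 m
Layer 2: 0.67 × 2.3×10⁻⁴ × 900 = 0.13869 m
Layer 3: 0.99 × 1.9×10⁻⁴ × 840 = 0.158004 m
Layer 4: 1.9×10⁻⁴ × 0.22 × 200 = 0.00836 m
Layer 5: 1500 × 1.6×10⁻⁴ × 0.12 = 0.02880 m
Δh = 0.042718 + 0.13869 + 0.158004 + 0.00836 + 0.02880 = 0.376572 m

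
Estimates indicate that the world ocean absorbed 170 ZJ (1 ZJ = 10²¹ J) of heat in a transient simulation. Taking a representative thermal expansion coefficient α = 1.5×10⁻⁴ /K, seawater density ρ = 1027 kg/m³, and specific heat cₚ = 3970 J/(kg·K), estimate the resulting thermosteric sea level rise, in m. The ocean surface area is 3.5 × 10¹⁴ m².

0.018 m of thermosteric rise

Per unit area: Q = 170×10²¹ / (3.5×10¹⁴) ≈ 4.857×10⁸ J/m²
Δh = αQ/(ρcₚ) = 1.5×10⁻⁴ × 4.857×10⁸ / (1027 × 3970) ≈ 0.017869 m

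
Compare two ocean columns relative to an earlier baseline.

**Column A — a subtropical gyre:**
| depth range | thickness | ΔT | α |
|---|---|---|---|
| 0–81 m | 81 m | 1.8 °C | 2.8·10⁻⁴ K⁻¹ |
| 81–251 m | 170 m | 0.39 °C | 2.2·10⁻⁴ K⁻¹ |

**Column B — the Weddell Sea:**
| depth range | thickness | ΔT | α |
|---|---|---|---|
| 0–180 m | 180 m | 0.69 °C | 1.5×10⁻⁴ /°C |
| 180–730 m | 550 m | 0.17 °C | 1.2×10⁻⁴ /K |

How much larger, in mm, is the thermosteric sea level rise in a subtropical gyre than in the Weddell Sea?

25.6 mm larger

A 0–81 m: 2.8×10⁻⁴ × 81 × 1.8 = 0.040824 m
A Layer 2: 2.2×10⁻⁴ × 170 × 0.39 = 0.014586 m
A total: 0.05541 m
B Layer 1: 180 × 1.5×10⁻⁴ × 0.69 = 0.01863 m
B 180–730 m: 0.17 × 550 × 1.2×10⁻⁴ = 0.01122 m
B total: 0.02985 m
Difference: 0.05541 − 0.02985 = 0.02556 m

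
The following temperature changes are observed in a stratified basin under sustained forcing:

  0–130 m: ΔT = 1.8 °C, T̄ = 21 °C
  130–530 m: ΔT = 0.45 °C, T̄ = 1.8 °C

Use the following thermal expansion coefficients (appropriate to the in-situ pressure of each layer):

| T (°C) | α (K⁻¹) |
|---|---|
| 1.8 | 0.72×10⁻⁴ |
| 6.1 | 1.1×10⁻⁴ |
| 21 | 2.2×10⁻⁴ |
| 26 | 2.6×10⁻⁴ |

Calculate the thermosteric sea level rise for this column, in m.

Layer 1 at 21 °C → α = 2.2×10⁻⁴ K⁻¹
Layer 2 at 1.8 °C → α = 0.72×10⁻⁴ K⁻¹
0–130 m: 1.8 × 130 × 2.2×10⁻⁴ = 0.05148 m
130–530 m: 0.72×10⁻⁴ × 400 × 0.45 = 0.01296 m
Δh = 0.05148 + 0.01296 = 0.06444 m

about 0.0644 m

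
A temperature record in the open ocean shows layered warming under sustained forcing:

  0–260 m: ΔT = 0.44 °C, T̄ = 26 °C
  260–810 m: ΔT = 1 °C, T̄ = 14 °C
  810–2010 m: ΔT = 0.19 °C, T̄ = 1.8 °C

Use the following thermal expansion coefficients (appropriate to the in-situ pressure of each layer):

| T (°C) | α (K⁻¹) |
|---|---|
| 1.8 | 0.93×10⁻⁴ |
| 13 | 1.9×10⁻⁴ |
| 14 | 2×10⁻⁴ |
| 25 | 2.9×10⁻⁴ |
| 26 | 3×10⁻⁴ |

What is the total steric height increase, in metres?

0.17 m of thermosteric rise

Layer 1 at 26 °C → α = 3×10⁻⁴ K⁻¹
Layer 2 at 14 °C → α = 2×10⁻⁴ K⁻¹
Layer 3 at 1.8 °C → α = 0.93×10⁻⁴ K⁻¹
Layer 1: 3×10⁻⁴ × 0.44 × 260 = 0.03432 m
260–810 m: 550 × 1 × 2×10⁻⁴ = 0.11000 m
810–2010 m: 0.93×10⁻⁴ × 1200 × 0.19 = 0.021204 m
Δh = 0.03432 + 0.11000 + 0.021204 = 0.165524 m ≈ 0.17 m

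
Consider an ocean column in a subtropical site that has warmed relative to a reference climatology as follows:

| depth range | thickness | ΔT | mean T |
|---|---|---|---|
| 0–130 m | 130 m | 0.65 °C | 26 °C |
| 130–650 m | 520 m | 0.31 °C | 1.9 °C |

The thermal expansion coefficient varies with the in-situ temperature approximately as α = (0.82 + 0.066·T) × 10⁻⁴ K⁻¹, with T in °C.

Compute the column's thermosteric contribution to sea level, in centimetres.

3.67 cm of thermosteric rise

Layer 1: α = (0.82 + 0.066×26)×10⁻⁴ = 2.536×10⁻⁴ K⁻¹
Layer 2: α = (0.82 + 0.066×1.9)×10⁻⁴ = 0.9454×10⁻⁴ K⁻¹
130 × 0.65 × 2.536×10⁻⁴ = 0.0214292 m
Layer 2: 0.31 × 0.9454×10⁻⁴ × 520 = 0.015239848 m
Δh = 0.0214292 + 0.015239848 = 0.036669048 m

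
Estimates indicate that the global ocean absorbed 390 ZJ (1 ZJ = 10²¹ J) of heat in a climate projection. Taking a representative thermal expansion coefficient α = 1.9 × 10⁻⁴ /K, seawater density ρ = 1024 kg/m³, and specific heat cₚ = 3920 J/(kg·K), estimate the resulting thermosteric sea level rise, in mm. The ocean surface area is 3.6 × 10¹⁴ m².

Δh = 51 mm

Per unit area: Q = 390×10²¹ / (3.6×10¹⁴) ≈ 1.083×10⁹ J/m²
Δh = αQ/(ρcₚ) = 1.9×10⁻⁴ × 1.083×10⁹ / (1024 × 3920) ≈ 0.051262 m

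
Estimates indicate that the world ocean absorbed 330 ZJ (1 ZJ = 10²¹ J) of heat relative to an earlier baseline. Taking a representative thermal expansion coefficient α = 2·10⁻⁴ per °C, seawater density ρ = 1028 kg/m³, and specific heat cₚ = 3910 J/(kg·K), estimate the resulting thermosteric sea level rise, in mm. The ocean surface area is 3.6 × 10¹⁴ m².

Per unit area: Q = 330×10²¹ / (3.6×10¹⁴) ≈ 9.167×10⁸ J/m²
Δh = αQ/(ρcₚ) = 2×10⁻⁴ × 9.167×10⁸ / (1028 × 3910) ≈ 0.045613 m

Δh = 45.6 mm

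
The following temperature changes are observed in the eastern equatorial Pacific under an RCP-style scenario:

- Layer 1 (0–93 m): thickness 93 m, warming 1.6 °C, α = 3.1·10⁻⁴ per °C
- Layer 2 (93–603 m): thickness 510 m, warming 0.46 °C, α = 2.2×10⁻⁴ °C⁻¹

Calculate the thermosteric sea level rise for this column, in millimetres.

0–93 m: 3.1×10⁻⁴ × 93 × 1.6 = 0.046128 m
93–603 m: 0.46 × 510 × 2.2×10⁻⁴ = 0.051612 m
Δh = 0.046128 + 0.051612 = 0.09774 m

98 mm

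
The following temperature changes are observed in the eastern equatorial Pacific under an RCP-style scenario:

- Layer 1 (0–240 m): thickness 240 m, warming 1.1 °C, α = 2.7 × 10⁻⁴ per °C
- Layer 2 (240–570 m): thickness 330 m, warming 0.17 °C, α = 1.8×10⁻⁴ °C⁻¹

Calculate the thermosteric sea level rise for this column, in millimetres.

81 mm

Layer 1: 240 × 1.1 × 2.7×10⁻⁴ = 0.07128 m
Layer 2: 1.8×10⁻⁴ × 330 × 0.17 = 0.010098 m
Δh = 0.07128 + 0.010098 = 0.081378 m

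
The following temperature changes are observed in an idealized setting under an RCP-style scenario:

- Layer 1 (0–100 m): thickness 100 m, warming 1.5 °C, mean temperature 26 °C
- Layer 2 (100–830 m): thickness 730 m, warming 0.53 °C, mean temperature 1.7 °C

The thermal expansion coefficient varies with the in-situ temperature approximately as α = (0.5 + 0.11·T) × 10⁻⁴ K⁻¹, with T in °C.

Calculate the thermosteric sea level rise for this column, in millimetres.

Layer 1: α = (0.5 + 0.11×26)×10⁻⁴ = 3.36×10⁻⁴ K⁻¹
Layer 2: α = (0.5 + 0.11×1.7)×10⁻⁴ = 0.687×10⁻⁴ K⁻¹
3.36×10⁻⁴ × 1.5 × 100 = 0.05040 m
0.53 × 730 × 0.687×10⁻⁴ = 0.02658003 m
Δh = 0.05040 + 0.02658003 = 0.07698003 m

77 mm of thermosteric rise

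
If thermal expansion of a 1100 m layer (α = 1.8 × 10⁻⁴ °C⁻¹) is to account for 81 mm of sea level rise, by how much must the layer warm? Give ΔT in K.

ΔT ≈ 0.409 K

ΔT = Δh/(αH) = 0.081 / (1.8×10⁻⁴ × 1100) ≈ 0.4091 K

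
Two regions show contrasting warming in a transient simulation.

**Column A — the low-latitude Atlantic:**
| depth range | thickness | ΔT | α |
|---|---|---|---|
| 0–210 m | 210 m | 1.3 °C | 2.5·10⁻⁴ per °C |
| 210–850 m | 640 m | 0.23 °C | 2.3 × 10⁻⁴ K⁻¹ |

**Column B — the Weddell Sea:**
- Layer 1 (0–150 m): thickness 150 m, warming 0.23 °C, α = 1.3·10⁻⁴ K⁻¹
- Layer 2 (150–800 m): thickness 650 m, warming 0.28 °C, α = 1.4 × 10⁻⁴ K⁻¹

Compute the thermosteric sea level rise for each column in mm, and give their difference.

A 1.3 × 2.5×10⁻⁴ × 210 = 0.06825 m
A 210–850 m: 2.3×10⁻⁴ × 640 × 0.23 = 0.033856 m
A total: 0.102106 m
B 0.23 × 1.3×10⁻⁴ × 150 = 0.004485 m
B Layer 2: 1.4×10⁻⁴ × 650 × 0.28 = 0.02548 m
B total: 0.029965 m
Difference: 0.102106 − 0.029965 = 0.072141 m

A: 100 mm; B: 30 mm; difference 72 mm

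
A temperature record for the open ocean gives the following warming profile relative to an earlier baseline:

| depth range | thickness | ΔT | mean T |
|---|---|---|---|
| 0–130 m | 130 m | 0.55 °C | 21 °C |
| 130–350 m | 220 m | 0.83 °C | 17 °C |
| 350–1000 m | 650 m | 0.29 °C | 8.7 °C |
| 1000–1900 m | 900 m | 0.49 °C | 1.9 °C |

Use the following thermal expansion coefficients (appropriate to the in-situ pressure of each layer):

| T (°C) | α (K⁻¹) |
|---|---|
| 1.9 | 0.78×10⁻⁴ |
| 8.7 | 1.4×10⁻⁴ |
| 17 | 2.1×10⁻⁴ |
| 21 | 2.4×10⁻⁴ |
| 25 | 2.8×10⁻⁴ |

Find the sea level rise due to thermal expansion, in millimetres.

Layer 1 at 21 °C → α = 2.4×10⁻⁴ K⁻¹
Layer 2 at 17 °C → α = 2.1×10⁻⁴ K⁻¹
Layer 3 at 8.7 °C → α = 1.4×10⁻⁴ K⁻¹
Layer 4 at 1.9 °C → α = 0.78×10⁻⁴ K⁻¹
0–130 m: 0.55 × 130 × 2.4×10⁻⁴ = 0.01716 m
0.83 × 220 × 2.1×10⁻⁴ = 0.038346 m
350–1000 m: 1.4×10⁻⁴ × 650 × 0.29 = 0.02639 m
1000–1900 m: 0.49 × 0.78×10⁻⁴ × 900 = 0.034398 m
Δh = 0.01716 + 0.038346 + 0.02639 + 0.034398 = 0.116294 m ≈ 116 mm

about 116 mm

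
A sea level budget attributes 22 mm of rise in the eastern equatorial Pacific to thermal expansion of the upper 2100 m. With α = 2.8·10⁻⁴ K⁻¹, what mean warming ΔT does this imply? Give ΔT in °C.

about 0.037 °C

ΔT = Δh/(αH) = 0.022 / (2.8×10⁻⁴ × 2100) ≈ 0.03741 °C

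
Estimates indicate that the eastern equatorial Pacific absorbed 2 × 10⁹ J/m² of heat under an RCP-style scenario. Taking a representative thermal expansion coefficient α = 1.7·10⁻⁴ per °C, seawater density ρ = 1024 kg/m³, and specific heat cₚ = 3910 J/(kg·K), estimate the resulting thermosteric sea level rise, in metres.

Δh = αQ/(ρcₚ) = 1.7×10⁻⁴ × 2×10⁹ / (1024 × 3910) ≈ 0.084918 m

0.0849 m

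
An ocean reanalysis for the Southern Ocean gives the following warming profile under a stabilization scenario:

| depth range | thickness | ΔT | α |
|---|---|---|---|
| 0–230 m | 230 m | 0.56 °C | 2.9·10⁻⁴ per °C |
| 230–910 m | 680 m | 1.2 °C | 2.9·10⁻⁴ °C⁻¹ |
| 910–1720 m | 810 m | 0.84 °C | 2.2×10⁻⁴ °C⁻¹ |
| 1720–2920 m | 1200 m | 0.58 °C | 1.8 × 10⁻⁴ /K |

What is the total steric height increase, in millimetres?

230 × 0.56 × 2.9×10⁻⁴ = 0.037352 m
230–910 m: 1.2 × 680 × 2.9×10⁻⁴ = 0.23664 m
910–1720 m: 2.2×10⁻⁴ × 0.84 × 810 = 0.149688 m
Layer 4: 1.8×10⁻⁴ × 0.58 × 1200 = 0.12528 m
Δh = 0.037352 + 0.23664 + 0.149688 + 0.12528 = 0.54896 m

Δh = 549 mm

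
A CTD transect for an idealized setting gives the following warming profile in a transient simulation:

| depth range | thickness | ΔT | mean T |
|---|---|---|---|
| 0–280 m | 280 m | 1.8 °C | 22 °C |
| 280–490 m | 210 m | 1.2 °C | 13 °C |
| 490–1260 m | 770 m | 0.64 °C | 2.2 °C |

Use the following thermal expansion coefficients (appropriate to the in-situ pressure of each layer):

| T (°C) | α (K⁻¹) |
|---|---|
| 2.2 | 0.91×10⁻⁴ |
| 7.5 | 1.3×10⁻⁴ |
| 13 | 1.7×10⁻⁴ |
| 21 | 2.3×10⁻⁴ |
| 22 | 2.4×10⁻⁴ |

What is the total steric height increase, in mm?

210 mm of thermosteric rise

Layer 1 at 22 °C → α = 2.4×10⁻⁴ K⁻¹
Layer 2 at 13 °C → α = 1.7×10⁻⁴ K⁻¹
Layer 3 at 2.2 °C → α = 0.91×10⁻⁴ K⁻¹
0–280 m: 280 × 1.8 × 2.4×10⁻⁴ = 0.12096 m
280–490 m: 210 × 1.7×10⁻⁴ × 1.2 = 0.04284 m
0.64 × 0.91×10⁻⁴ × 770 = 0.0448448 m
Δh = 0.12096 + 0.04284 + 0.0448448 = 0.2086448 m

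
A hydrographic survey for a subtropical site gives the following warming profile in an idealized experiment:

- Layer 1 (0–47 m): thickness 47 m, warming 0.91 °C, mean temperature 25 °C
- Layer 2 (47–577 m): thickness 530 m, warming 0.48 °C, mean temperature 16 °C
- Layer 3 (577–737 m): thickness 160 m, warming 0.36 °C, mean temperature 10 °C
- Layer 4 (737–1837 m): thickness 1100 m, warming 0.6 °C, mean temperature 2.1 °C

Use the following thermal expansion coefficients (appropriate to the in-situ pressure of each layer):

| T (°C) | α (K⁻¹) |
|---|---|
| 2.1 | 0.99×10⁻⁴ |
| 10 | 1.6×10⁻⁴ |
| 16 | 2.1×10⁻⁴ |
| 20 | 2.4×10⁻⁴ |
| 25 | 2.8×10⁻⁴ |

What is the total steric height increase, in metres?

about 0.140 m

Layer 1 at 25 °C → α = 2.8×10⁻⁴ K⁻¹
Layer 2 at 16 °C → α = 2.1×10⁻⁴ K⁻¹
Layer 3 at 10 °C → α = 1.6×10⁻⁴ K⁻¹
Layer 4 at 2.1 °C → α = 0.99×10⁻⁴ K⁻¹
0–47 m: 47 × 0.91 × 2.8×10⁻⁴ = 0.0119756 m
Layer 2: 530 × 0.48 × 2.1×10⁻⁴ = 0.053424 m
577–737 m: 1.6×10⁻⁴ × 0.36 × 160 = 0.009216 m
Layer 4: 0.6 × 1100 × 0.99×10⁻⁴ = 0.06534 m
Δh = 0.0119756 + 0.053424 + 0.009216 + 0.06534 = 0.1399556 m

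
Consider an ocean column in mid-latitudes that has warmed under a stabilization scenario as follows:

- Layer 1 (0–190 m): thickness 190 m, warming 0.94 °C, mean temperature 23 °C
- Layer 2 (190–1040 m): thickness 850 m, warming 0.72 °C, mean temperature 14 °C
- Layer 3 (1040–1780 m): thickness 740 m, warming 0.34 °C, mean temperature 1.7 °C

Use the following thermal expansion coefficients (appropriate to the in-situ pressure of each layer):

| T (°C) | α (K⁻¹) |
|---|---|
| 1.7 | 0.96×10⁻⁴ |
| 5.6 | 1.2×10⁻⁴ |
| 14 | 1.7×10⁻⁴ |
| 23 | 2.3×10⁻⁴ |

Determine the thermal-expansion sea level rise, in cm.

17 cm of thermosteric rise

Layer 1 at 23 °C → α = 2.3×10⁻⁴ K⁻¹
Layer 2 at 14 °C → α = 1.7×10⁻⁴ K⁻¹
Layer 3 at 1.7 °C → α = 0.96×10⁻⁴ K⁻¹
0–190 m: 0.94 × 2.3×10⁻⁴ × 190 = 0.041078 m
850 × 1.7×10⁻⁴ × 0.72 = 0.10404 m
0.96×10⁻⁴ × 0.34 × 740 = 0.0241536 m
Δh = 0.041078 + 0.10404 + 0.0241536 = 0.1692716 m ≈ 17 cm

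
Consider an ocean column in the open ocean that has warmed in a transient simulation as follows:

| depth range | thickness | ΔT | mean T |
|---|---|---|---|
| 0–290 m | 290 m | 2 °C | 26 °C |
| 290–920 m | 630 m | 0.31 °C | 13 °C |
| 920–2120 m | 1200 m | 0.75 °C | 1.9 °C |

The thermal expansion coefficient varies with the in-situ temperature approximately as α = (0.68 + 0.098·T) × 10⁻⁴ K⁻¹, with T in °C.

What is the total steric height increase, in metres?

Layer 1: α = (0.68 + 0.098×26)×10⁻⁴ = 3.228×10⁻⁴ K⁻¹
Layer 2: α = (0.68 + 0.098×13)×10⁻⁴ = 1.954×10⁻⁴ K⁻¹
Layer 3: α = (0.68 + 0.098×1.9)×10⁻⁴ = 0.8662×10⁻⁴ K⁻¹
Layer 1: 3.228×10⁻⁴ × 2 × 290 = 0.187224 m
290–920 m: 630 × 1.954×10⁻⁴ × 0.31 = 0.03816162 m
Layer 3: 0.8662×10⁻⁴ × 0.75 × 1200 = 0.077958 m
Δh = 0.187224 + 0.03816162 + 0.077958 = 0.30334362 m ≈ 0.303 m

about 0.303 m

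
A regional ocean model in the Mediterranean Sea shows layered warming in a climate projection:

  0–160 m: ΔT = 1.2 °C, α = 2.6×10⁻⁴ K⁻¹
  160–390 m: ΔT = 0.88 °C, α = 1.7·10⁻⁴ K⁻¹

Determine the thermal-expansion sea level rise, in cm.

8.43 cm

0–160 m: 2.6×10⁻⁴ × 1.2 × 160 = 0.04992 m
Layer 2: 1.7×10⁻⁴ × 230 × 0.88 = 0.034408 m
Δh = 0.04992 + 0.034408 = 0.084328 m ≈ 8.43 cm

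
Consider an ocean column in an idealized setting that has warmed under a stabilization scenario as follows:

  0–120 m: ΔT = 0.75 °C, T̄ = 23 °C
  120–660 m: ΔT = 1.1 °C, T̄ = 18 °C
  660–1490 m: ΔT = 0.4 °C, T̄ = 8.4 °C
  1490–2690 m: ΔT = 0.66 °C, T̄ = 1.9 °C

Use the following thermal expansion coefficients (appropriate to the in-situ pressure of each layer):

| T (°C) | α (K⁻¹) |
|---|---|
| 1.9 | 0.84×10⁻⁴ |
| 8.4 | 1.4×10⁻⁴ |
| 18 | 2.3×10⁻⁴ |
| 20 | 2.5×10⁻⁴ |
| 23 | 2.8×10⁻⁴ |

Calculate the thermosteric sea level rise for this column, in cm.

27 cm

Layer 1 at 23 °C → α = 2.8×10⁻⁴ K⁻¹
Layer 2 at 18 °C → α = 2.3×10⁻⁴ K⁻¹
Layer 3 at 8.4 °C → α = 1.4×10⁻⁴ K⁻¹
Layer 4 at 1.9 °C → α = 0.84×10⁻⁴ K⁻¹
Layer 1: 2.8×10⁻⁴ × 0.75 × 120 = 0.02520 m
Layer 2: 540 × 2.3×10⁻⁴ × 1.1 = 0.13662 m
830 × 0.4 × 1.4×10⁻⁴ = 0.04648 m
1490–2690 m: 1200 × 0.66 × 0.84×10⁻⁴ = 0.066528 m
Δh = 0.02520 + 0.13662 + 0.04648 + 0.066528 = 0.274828 m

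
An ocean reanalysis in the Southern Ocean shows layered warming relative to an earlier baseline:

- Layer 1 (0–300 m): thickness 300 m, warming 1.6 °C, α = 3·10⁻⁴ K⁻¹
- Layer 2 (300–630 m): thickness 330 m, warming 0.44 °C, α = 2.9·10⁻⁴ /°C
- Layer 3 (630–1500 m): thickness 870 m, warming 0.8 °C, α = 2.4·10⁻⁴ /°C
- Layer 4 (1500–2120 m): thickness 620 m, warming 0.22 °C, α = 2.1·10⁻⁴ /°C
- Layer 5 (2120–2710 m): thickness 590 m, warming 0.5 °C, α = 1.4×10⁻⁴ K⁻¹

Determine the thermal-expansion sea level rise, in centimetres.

42 cm

0–300 m: 300 × 3×10⁻⁴ × 1.6 = 0.14400 m
300–630 m: 0.44 × 330 × 2.9×10⁻⁴ = 0.042108 m
630–1500 m: 870 × 2.4×10⁻⁴ × 0.8 = 0.16704 m
Layer 4: 620 × 2.1×10⁻⁴ × 0.22 = 0.028644 m
Layer 5: 1.4×10⁻⁴ × 590 × 0.5 = 0.04130 m
Δh = 0.14400 + 0.042108 + 0.16704 + 0.028644 + 0.04130 = 0.423092 m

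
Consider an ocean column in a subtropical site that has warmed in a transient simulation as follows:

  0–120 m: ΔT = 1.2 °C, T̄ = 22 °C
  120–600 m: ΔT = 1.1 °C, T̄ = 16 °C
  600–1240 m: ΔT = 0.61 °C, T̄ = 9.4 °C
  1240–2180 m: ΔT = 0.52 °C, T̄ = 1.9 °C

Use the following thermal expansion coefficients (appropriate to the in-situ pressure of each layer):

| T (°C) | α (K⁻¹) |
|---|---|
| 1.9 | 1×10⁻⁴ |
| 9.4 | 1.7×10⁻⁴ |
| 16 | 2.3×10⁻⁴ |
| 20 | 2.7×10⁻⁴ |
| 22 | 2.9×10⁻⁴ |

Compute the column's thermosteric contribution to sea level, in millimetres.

Δh ≈ 280 mm

Layer 1 at 22 °C → α = 2.9×10⁻⁴ K⁻¹
Layer 2 at 16 °C → α = 2.3×10⁻⁴ K⁻¹
Layer 3 at 9.4 °C → α = 1.7×10⁻⁴ K⁻¹
Layer 4 at 1.9 °C → α = 1×10⁻⁴ K⁻¹
0–120 m: 120 × 1.2 × 2.9×10⁻⁴ = 0.04176 m
Layer 2: 2.3×10⁻⁴ × 1.1 × 480 = 0.12144 m
600–1240 m: 0.61 × 1.7×10⁻⁴ × 640 = 0.066368 m
1240–2180 m: 0.52 × 1×10⁻⁴ × 940 = 0.04888 m
Δh = 0.04176 + 0.12144 + 0.066368 + 0.04888 = 0.278448 m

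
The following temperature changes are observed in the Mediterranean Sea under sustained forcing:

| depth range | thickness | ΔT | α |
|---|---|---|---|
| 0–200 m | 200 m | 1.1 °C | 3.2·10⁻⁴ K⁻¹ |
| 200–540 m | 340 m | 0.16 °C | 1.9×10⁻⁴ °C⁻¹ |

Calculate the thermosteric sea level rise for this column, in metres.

Layer 1: 200 × 1.1 × 3.2×10⁻⁴ = 0.07040 m
200–540 m: 340 × 0.16 × 1.9×10⁻⁴ = 0.010336 m
Δh = 0.07040 + 0.010336 = 0.080736 m

Δh ≈ 0.081 m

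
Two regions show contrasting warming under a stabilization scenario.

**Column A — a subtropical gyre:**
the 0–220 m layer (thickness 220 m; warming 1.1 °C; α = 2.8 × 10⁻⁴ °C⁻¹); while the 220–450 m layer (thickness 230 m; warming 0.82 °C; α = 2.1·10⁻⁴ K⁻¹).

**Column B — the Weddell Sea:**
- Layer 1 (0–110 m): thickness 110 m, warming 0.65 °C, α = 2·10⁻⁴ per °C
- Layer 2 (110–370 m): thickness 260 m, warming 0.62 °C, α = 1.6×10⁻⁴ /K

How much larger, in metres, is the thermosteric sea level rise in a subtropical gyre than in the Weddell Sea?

A Layer 1: 1.1 × 220 × 2.8×10⁻⁴ = 0.06776 m
A Layer 2: 230 × 2.1×10⁻⁴ × 0.82 = 0.039606 m
A total: 0.107366 m
B Layer 1: 110 × 2×10⁻⁴ × 0.65 = 0.01430 m
B Layer 2: 260 × 0.62 × 1.6×10⁻⁴ = 0.025792 m
B total: 0.040092 m
Difference: 0.107366 − 0.040092 = 0.067274 m

Δh_A − Δh_B ≈ 0.067 m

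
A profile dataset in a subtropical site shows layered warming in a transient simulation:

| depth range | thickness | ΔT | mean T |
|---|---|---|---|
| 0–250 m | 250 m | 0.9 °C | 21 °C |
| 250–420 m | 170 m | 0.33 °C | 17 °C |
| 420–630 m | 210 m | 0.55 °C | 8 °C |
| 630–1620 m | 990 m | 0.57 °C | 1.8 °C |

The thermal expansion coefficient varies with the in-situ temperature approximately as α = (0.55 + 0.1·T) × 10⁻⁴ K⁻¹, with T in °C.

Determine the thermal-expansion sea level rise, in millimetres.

129 mm

Layer 1: α = (0.55 + 0.1×21)×10⁻⁴ = 2.65×10⁻⁴ K⁻¹
Layer 2: α = (0.55 + 0.1×17)×10⁻⁴ = 2.25×10⁻⁴ K⁻¹
Layer 3: α = (0.55 + 0.1×8)×10⁻⁴ = 1.35×10⁻⁴ K⁻¹
Layer 4: α = (0.55 + 0.1×1.8)×10⁻⁴ = 0.73×10⁻⁴ K⁻¹
Layer 1: 0.9 × 2.65×10⁻⁴ × 250 = 0.059625 m
250–420 m: 2.25×10⁻⁴ × 0.33 × 170 = 0.0126225 m
210 × 1.35×10⁻⁴ × 0.55 = 0.0155925 m
630–1620 m: 0.57 × 990 × 0.73×10⁻⁴ = 0.0411939 m
Δh = 0.059625 + 0.0126225 + 0.0155925 + 0.0411939 = 0.1290339 m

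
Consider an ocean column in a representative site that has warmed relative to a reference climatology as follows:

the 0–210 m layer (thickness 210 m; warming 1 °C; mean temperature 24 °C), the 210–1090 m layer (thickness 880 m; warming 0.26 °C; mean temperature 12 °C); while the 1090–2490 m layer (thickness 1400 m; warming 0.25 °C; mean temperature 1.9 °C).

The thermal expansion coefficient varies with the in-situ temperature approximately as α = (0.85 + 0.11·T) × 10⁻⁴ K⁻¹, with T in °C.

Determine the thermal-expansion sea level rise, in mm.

about 160 mm

Layer 1: α = (0.85 + 0.11×24)×10⁻⁴ = 3.49×10⁻⁴ K⁻¹
Layer 2: α = (0.85 + 0.11×12)×10⁻⁴ = 2.17×10⁻⁴ K⁻¹
Layer 3: α = (0.85 + 0.11×1.9)×10⁻⁴ = 1.059×10⁻⁴ K⁻¹
Layer 1: 1 × 210 × 3.49×10⁻⁴ = 0.07329 m
210–1090 m: 880 × 2.17×10⁻⁴ × 0.26 = 0.0496496 m
1090–2490 m: 1.059×10⁻⁴ × 1400 × 0.25 = 0.037065 m
Δh = 0.07329 + 0.0496496 + 0.037065 = 0.1600046 m ≈ 160 mm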